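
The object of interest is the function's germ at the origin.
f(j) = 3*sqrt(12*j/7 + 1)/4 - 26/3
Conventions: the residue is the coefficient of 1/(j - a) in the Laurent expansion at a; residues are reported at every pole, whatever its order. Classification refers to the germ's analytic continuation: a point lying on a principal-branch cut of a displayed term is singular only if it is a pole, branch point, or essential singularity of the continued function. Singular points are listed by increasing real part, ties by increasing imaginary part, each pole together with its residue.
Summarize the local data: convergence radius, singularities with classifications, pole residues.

Branch term (3/4)*sqrt(1 - j/(-7/12)): its argument vanishes at j = -7/12, a square-root branch point, modulus 7/12.
The radius of convergence is the smallest modulus among the singular points: 7/12.

Radius of convergence at 0: 7/12.
At -7/12: an algebraic (square-root) branch point.


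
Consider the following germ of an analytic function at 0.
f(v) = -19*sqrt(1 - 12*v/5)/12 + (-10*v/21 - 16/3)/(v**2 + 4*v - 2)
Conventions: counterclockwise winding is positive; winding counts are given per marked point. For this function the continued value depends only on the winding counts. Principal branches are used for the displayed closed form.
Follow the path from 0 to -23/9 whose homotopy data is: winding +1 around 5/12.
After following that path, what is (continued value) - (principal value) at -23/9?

Continued minus principal equals (19/90)*sqrt(1605).

The rational part is single-valued and drops out of the difference; each branch term changes only by its own monodromy.
(-19/12)*sqrt(1 - v/(5/12)): winding +1 is odd, the square root flips sign, contributing -2*(-19/12)*sqrt(1 - (-23/9)/(5/12)) = -2*(-19/12)*sqrt(107/15) = (19/90)*sqrt(1605).
Summing the contributions at v = -23/9 gives (19/90)*sqrt(1605).


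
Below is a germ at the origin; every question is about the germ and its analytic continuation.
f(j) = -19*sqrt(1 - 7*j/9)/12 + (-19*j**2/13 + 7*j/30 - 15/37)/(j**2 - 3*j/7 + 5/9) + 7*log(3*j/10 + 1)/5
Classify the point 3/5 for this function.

The point is a regular point.

Denominator factors: j**2 - 3*j/7 + 5/9 = 1037/1575 at j = 3/5 — none vanishes.
Branch term log(1 - j/(-10/3)): argument at 3/5 is 59/50, nonzero, so 3/5 is not its branch point (a point on a principal cut is still regular for the continued germ).
Branch term sqrt(1 - j/(9/7)): argument at 3/5 is 8/15, nonzero, so 3/5 is not its branch point (a point on a principal cut is still regular for the continued germ).
So the germ continues analytically to 3/5.


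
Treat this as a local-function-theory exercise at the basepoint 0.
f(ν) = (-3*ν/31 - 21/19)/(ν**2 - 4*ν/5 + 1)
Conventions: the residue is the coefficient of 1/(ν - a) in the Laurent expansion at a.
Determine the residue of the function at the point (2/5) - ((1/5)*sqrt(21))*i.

The residue is (-3/62) - ((1123/8246)*sqrt(21))*i.

The factor ν**2 - 4*ν/5 + 1 splits as (ν - a)(ν - a') with a = (2/5) - ((1/5)*sqrt(21))*i, a' = (2/5) + ((1/5)*sqrt(21))*i. At the order-1 pole a set g(ν) = (ν - a)*f(ν) = [-3*ν/31 - 21/19] / (ν - a').
Simple pole: residue = g(a) at a = (2/5) - ((1/5)*sqrt(21))*i, which is (-3/62) - ((1123/8246)*sqrt(21))*i.


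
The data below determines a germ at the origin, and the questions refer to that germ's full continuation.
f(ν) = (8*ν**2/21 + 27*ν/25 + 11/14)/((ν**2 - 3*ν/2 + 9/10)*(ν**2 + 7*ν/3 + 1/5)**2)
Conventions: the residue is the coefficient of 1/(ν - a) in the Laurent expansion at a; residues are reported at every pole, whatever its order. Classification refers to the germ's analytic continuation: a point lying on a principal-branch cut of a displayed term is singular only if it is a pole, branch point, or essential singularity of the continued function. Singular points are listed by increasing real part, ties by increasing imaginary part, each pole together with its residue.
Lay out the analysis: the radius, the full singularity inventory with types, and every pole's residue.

Denominator factor (ν**2 + 7*ν/3 + 1/5)^2: discriminant 209/45, real irrational roots -7/6 + (1/30)*sqrt(1045) and -7/6 - (1/30)*sqrt(1045); poles of order 2, moduli 7/6 - (1/30)*sqrt(1045) and 7/6 + (1/30)*sqrt(1045).
Denominator factor (ν**2 - 3*ν/2 + 9/10): discriminant -27/20, complex-conjugate roots (3/4) + ((3/20)*sqrt(15))*i and (3/4) - ((3/20)*sqrt(15))*i; poles of order 1, moduli (3/10)*sqrt(10) and (3/10)*sqrt(10).
The radius of convergence is the smallest modulus among the singular points: 7/6 - (1/30)*sqrt(1045).
The factor ν**2 + 7*ν/3 + 1/5 splits as (ν - a)(ν - a') with a = -7/6 - (1/30)*sqrt(1045), a' = -7/6 + (1/30)*sqrt(1045). At the order-2 pole a set g(ν) = (ν - a)^2*f(ν) = [(8*ν**2/21 + 27*ν/25 + 11/14)/(ν**2 - 3*ν/2 + 9/10)] / (ν - a')^2.
Order-2 pole: residue = g'(a); g'(-7/6 - (1/30)*sqrt(1045)) = 104689/691866 - (696391/144599994)*sqrt(1045), so the residue is 104689/691866 - (696391/144599994)*sqrt(1045).
The factor ν**2 + 7*ν/3 + 1/5 splits as (ν - a)(ν - a') with a = -7/6 + (1/30)*sqrt(1045), a' = -7/6 - (1/30)*sqrt(1045). At the order-2 pole a set g(ν) = (ν - a)^2*f(ν) = [(8*ν**2/21 + 27*ν/25 + 11/14)/(ν**2 - 3*ν/2 + 9/10)] / (ν - a')^2.
Order-2 pole: residue = g'(a); g'(-7/6 + (1/30)*sqrt(1045)) = 104689/691866 + (696391/144599994)*sqrt(1045), so the residue is 104689/691866 + (696391/144599994)*sqrt(1045).
The factor ν**2 - 3*ν/2 + 9/10 splits as (ν - a)(ν - a') with a = (3/4) - ((3/20)*sqrt(15))*i, a' = (3/4) + ((3/20)*sqrt(15))*i. At the order-1 pole a set g(ν) = (ν - a)*f(ν) = [(8*ν**2/21 + 27*ν/25 + 11/14)/(ν**2 + 7*ν/3 + 1/5)**2] / (ν - a').
Simple pole: residue = g(a) at a = (3/4) - ((3/20)*sqrt(15))*i, which is (-104689/691866) + ((43765/2075598)*sqrt(15))*i.
The factor ν**2 - 3*ν/2 + 9/10 splits as (ν - a)(ν - a') with a = (3/4) + ((3/20)*sqrt(15))*i, a' = (3/4) - ((3/20)*sqrt(15))*i. At the order-1 pole a set g(ν) = (ν - a)*f(ν) = [(8*ν**2/21 + 27*ν/25 + 11/14)/(ν**2 + 7*ν/3 + 1/5)**2] / (ν - a').
Simple pole: residue = g(a) at a = (3/4) + ((3/20)*sqrt(15))*i, which is (-104689/691866) - ((43765/2075598)*sqrt(15))*i.
List the singular points by increasing real part (a conjugate pair: the negative imaginary part first).

Radius of convergence at 0: 7/6 - (1/30)*sqrt(1045).
At -7/6 - (1/30)*sqrt(1045): a pole of order 2; residue 104689/691866 - (696391/144599994)*sqrt(1045).
At -7/6 + (1/30)*sqrt(1045): a pole of order 2; residue 104689/691866 + (696391/144599994)*sqrt(1045).
At (3/4) - ((3/20)*sqrt(15))*i: a pole of order 1; residue (-104689/691866) + ((43765/2075598)*sqrt(15))*i.
At (3/4) + ((3/20)*sqrt(15))*i: a pole of order 1; residue (-104689/691866) - ((43765/2075598)*sqrt(15))*i.


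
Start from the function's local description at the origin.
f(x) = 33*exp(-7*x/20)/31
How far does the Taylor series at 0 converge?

The factor exp(-7*x/20) is entire and contributes no finite singular point.
The polynomial part has no poles.
No finite singular points: the Taylor series at 0 converges everywhere.

The radius of convergence is infinite.


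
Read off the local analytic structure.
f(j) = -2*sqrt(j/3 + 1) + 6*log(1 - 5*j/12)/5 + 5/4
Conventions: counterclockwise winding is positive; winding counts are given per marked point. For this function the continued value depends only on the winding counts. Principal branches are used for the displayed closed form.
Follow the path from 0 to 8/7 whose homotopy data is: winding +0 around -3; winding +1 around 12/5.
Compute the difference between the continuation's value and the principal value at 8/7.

The rational part is single-valued and drops out of the difference; each branch term changes only by its own monodromy.
(-2)*sqrt(1 - j/(-3)): winding +0 is even, the square root returns to the same sheet, contribution 0.
(6/5)*log(1 - j/(12/5)): each positive loop around 12/5 adds 2*pi*i to the log, so winding +1 contributes (6/5)*(1)*2*pi*i = (12/5)*pi*i.
Summing the contributions at j = 8/7 gives (12/5)*pi*i.

Continued minus principal equals (12/5)*pi*i.


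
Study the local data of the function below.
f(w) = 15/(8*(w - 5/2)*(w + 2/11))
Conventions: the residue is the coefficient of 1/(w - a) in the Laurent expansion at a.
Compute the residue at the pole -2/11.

The residue is -165/236.

At the order-1 pole -2/11 set g(w) = (w - (-2/11))*f(w) = 15/(8*(w - 5/2)).
Simple pole: residue = g(a) at a = -2/11, which is -165/236.


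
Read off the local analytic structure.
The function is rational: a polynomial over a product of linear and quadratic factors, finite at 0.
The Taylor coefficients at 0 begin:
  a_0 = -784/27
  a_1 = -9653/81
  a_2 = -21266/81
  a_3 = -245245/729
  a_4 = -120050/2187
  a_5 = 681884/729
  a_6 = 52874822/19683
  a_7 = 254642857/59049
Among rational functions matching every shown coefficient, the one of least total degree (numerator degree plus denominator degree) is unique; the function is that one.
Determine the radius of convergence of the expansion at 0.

No rational of total degree below 5 reproduces all 8 coefficients; solving the [1/4] Pade equations on them gives f(ζ) = (3*ζ - 16/3)/(ζ**2 - ζ + 3/7)**2, whose expansion matches every shown term.
Denominator factor (ζ**2 - ζ + 3/7)^2: discriminant -5/7, complex-conjugate roots (1/2) + ((1/14)*sqrt(35))*i and (1/2) - ((1/14)*sqrt(35))*i; poles of order 2, moduli (1/7)*sqrt(21) and (1/7)*sqrt(21).
The radius of convergence is the smallest modulus among the singular points: (1/7)*sqrt(21).

The radius of convergence is (1/7)*sqrt(21).


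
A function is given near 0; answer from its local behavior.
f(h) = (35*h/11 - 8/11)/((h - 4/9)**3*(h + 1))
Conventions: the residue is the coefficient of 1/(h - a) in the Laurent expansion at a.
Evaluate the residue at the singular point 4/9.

At the order-3 pole 4/9 set g(h) = (h - (4/9))^3*f(h) = (35*h/11 - 8/11)/(h + 1).
Order-3 pole: residue = g''(a)/2; g''(4/9) = -62694/24167, so the residue is -31347/24167.

The residue is -31347/24167.


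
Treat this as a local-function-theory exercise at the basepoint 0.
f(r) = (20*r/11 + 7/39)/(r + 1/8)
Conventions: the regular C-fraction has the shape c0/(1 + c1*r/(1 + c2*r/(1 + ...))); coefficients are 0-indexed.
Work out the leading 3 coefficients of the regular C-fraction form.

The regular C-fraction coefficients are [56/39, -164/77, 780/77].

Taylor coefficients (expand at 0): a_0 = 56/39, a_1 = 1312/429, a_2 = -10496/429.
c0 = a_0 = 56/39. Peel one level at a time: if S = 1 + c*r/S' with S'(0) = 1, then c is the r-coefficient of S and S' = c*r/(S - 1).
S_1 = c0/f = 1 + (-164/77)*r + (127920/5929)*r^2 + ...; c1 = -164/77.
S_2 = c1*r/(S_1 - 1) = 1 + (780/77)*r + ...; c2 = 780/77.


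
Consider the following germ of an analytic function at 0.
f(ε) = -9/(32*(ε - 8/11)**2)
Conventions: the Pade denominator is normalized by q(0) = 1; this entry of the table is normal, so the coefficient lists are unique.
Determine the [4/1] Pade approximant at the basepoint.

Taylor coefficients needed (expand at 0): a_0 = -1089/2048, a_1 = -11979/8192, a_2 = -395307/131072, a_3 = -1449459/262144, a_4 = -79720245/8388608, a_5 = -526153617/33554432.
Write the denominator as Q(ε) = 1 + q1*ε. Requiring Q*f - P = O(ε^6) with deg P <= 4 kills the coefficients of ε^5..ε^5 in Q*f:
  ε^5: a_5 + q1*a_4 = 0, i.e. -526153617/33554432 + (-79720245/8388608)*q1 = 0.
Solving this linear system: q1 = -33/20.
The numerator is Q*f truncated at degree 4: P0 = a_0 = -1089/2048; P1 = a_1 + q1*a_0 = -11979/20480; P2 = a_2 + q1*a_1 = -395307/655360; P3 = a_3 + q1*a_2 = -1449459/2621440; P4 = a_4 + q1*a_3 = -15944049/41943040.

The Pade approximant has numerator coefficients [-1089/2048, -11979/20480, -395307/655360, -1449459/2621440, -15944049/41943040]; denominator coefficients [1, -33/20].


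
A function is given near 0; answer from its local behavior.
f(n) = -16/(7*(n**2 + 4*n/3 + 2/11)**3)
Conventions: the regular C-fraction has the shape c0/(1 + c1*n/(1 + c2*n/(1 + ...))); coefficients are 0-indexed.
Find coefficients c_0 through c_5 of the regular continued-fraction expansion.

The regular C-fraction coefficients are [-2662/7, 22, -97/12, 15731/3492, -22270666/13733163, 144194572060/47773615479].

Taylor coefficients (expand at 0): a_0 = -2662/7, a_1 = 58564/7, a_2 = -2445047/21, a_3 = 248662744/189, a_4 = -2493230531/189, a_5 = 69406216858/567.
c0 = a_0 = -2662/7. Peel one level at a time: if S = 1 + c*n/S' with S'(0) = 1, then c is the n-coefficient of S and S' = c*n/(S - 1).
S_1 = c0/f = 1 + (22)*n + (1067/6)*n^2 + ...; c1 = 22.
S_2 = c1*n/(S_1 - 1) = 1 + (-97/12)*n + (15731/432)*n^2 + ...; c2 = -97/12.
S_3 = c2*n/(S_2 - 1) = 1 + (15731/3492)*n + (11135333/1524258)*n^2 + ...; c3 = 15731/3492.
S_4 = c3*n/(S_3 - 1) = 1 + (-22270666/13733163)*n + (32703923560/6681537747)*n^2 + ...; c4 = -22270666/13733163.
S_5 = c4*n/(S_4 - 1) = 1 + (144194572060/47773615479)*n + ...; c5 = 144194572060/47773615479.


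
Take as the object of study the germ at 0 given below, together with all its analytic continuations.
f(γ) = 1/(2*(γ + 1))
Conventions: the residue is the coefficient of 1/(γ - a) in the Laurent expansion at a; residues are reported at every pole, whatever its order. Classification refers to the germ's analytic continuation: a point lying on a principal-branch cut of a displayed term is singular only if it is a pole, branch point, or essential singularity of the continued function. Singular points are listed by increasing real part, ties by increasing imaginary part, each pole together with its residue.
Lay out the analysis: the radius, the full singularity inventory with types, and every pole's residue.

Radius of convergence at 0: 1.
At -1: a pole of order 1; residue 1/2.

Denominator factor (γ + 1): pole of order 1 at -1, modulus 1.
The radius of convergence is the smallest modulus among the singular points: 1.
At the order-1 pole -1 set g(γ) = (γ - (-1))*f(γ) = 1/2.
Simple pole: residue = g(a) at a = -1, which is 1/2.


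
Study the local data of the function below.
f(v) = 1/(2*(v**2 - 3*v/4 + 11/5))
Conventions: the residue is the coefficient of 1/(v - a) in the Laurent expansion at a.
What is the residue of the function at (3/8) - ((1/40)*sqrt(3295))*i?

The residue is ((2/659)*sqrt(3295))*i.

The factor v**2 - 3*v/4 + 11/5 splits as (v - a)(v - a') with a = (3/8) - ((1/40)*sqrt(3295))*i, a' = (3/8) + ((1/40)*sqrt(3295))*i. At the order-1 pole a set g(v) = (v - a)*f(v) = [1/2] / (v - a').
Simple pole: residue = g(a) at a = (3/8) - ((1/40)*sqrt(3295))*i, which is ((2/659)*sqrt(3295))*i.


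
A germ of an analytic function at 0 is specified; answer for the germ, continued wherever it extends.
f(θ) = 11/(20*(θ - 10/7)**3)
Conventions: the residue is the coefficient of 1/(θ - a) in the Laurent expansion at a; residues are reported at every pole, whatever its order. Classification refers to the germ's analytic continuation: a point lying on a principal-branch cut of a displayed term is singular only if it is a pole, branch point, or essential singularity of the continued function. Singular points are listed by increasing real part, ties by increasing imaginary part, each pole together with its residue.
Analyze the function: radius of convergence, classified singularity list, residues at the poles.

Radius of convergence at 0: 10/7.
At 10/7: a pole of order 3; residue 0.

Denominator factor (θ - 10/7)^3: pole of order 3 at 10/7, modulus 10/7.
The radius of convergence is the smallest modulus among the singular points: 10/7.
At the order-3 pole 10/7 set g(θ) = (θ - (10/7))^3*f(θ) = 11/20.
Order-3 pole: residue = g''(a)/2; g''(10/7) = 0, so the residue is 0.


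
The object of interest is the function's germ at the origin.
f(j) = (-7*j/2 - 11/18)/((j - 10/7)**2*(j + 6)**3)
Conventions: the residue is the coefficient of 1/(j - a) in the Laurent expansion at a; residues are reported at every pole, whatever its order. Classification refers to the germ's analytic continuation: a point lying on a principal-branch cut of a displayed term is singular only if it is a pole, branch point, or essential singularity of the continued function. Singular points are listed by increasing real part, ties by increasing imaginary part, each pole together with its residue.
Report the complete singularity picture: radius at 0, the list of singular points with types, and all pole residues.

Denominator factor (j + 6)^3: pole of order 3 at -6, modulus 6.
Denominator factor (j - 10/7)^2: pole of order 2 at 10/7, modulus 10/7.
The radius of convergence is the smallest modulus among the singular points: 10/7.
At the order-3 pole -6 set g(j) = (j - (-6))^3*f(j) = (-7*j/2 - 11/18)/(j - 10/7)**2.
Order-3 pole: residue = g''(a)/2; g''(-6) = 132055/21934848, so the residue is 132055/43869696.
At the order-2 pole 10/7 set g(j) = (j - (10/7))^2*f(j) = (-7*j/2 - 11/18)/(j + 6)**3.
Order-2 pole: residue = g'(a); g'(10/7) = -132055/43869696, so the residue is -132055/43869696.
List the singular points by increasing real part (a conjugate pair: the negative imaginary part first).

Radius of convergence at 0: 10/7.
At -6: a pole of order 3; residue 132055/43869696.
At 10/7: a pole of order 2; residue -132055/43869696.


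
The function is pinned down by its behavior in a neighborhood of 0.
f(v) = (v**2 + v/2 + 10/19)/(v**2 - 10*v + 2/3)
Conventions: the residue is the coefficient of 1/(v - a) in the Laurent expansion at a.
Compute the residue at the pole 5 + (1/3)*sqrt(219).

The factor v**2 - 10*v + 2/3 splits as (v - a)(v - a') with a = 5 + (1/3)*sqrt(219), a' = 5 - (1/3)*sqrt(219). At the order-1 pole a set g(v) = (v - a)*f(v) = [v**2 + v/2 + 10/19] / (v - a').
Simple pole: residue = g(a) at a = 5 + (1/3)*sqrt(219), which is 21/4 + (5969/16644)*sqrt(219).

The residue is 21/4 + (5969/16644)*sqrt(219).


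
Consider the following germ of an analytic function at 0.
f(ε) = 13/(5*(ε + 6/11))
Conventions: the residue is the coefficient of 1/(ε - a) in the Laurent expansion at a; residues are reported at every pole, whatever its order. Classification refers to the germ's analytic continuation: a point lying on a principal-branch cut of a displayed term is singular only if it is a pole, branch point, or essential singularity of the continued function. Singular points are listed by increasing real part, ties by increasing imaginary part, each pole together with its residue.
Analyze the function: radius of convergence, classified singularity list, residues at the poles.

Radius of convergence at 0: 6/11.
At -6/11: a pole of order 1; residue 13/5.

Denominator factor (ε + 6/11): pole of order 1 at -6/11, modulus 6/11.
The radius of convergence is the smallest modulus among the singular points: 6/11.
At the order-1 pole -6/11 set g(ε) = (ε - (-6/11))*f(ε) = 13/5.
Simple pole: residue = g(a) at a = -6/11, which is 13/5.


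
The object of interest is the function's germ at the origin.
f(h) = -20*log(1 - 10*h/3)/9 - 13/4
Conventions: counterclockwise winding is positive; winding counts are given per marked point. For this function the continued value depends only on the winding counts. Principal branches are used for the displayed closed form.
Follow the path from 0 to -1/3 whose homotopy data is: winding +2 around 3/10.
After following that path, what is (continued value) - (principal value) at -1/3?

The rational part is single-valued and drops out of the difference; each branch term changes only by its own monodromy.
(-20/9)*log(1 - h/(3/10)): each positive loop around 3/10 adds 2*pi*i to the log, so winding +2 contributes (-20/9)*(2)*2*pi*i = -(80/9)*pi*i.
Summing the contributions at h = -1/3 gives -(80/9)*pi*i.

Continued minus principal equals -(80/9)*pi*i.


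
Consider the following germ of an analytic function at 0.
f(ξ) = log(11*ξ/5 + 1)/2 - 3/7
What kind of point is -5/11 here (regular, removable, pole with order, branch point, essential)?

The term (1/2)*log(1 - ξ/(-5/11)) has argument 1 - -5/11/(-5/11) = 0 at -5/11: a logarithmic (infinitely-sheeted) branch point; the remaining terms are analytic or single-valued there.

The point is a logarithmic branch point.


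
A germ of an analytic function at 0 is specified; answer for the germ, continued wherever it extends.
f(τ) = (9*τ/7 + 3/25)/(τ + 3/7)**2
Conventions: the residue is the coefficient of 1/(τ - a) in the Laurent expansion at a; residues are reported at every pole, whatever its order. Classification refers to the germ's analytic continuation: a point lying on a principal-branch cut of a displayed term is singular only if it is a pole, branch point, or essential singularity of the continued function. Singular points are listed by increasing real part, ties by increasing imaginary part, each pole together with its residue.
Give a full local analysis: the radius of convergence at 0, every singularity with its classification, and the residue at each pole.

Radius of convergence at 0: 3/7.
At -3/7: a pole of order 2; residue 9/7.

Denominator factor (τ + 3/7)^2: pole of order 2 at -3/7, modulus 3/7.
The radius of convergence is the smallest modulus among the singular points: 3/7.
At the order-2 pole -3/7 set g(τ) = (τ - (-3/7))^2*f(τ) = 9*τ/7 + 3/25.
Order-2 pole: residue = g'(a); g'(-3/7) = 9/7, so the residue is 9/7.


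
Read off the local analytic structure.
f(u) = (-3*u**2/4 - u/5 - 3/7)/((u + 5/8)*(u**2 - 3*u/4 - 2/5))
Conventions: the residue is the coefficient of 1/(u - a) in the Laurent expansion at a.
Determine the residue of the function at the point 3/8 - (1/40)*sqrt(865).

The factor u**2 - 3*u/4 - 2/5 splits as (u - a)(u - a') with a = 3/8 - (1/40)*sqrt(865), a' = 3/8 + (1/40)*sqrt(865). At the order-1 pole a set g(u) = (u - a)*f(u) = [(-3*u**2/4 - u/5 - 3/7)/(u + 5/8)] / (u - a').
Simple pole: residue = g(a) at a = 3/8 - (1/40)*sqrt(865), which is 1129/4116 + (107929/3560340)*sqrt(865).

The residue is 1129/4116 + (107929/3560340)*sqrt(865).


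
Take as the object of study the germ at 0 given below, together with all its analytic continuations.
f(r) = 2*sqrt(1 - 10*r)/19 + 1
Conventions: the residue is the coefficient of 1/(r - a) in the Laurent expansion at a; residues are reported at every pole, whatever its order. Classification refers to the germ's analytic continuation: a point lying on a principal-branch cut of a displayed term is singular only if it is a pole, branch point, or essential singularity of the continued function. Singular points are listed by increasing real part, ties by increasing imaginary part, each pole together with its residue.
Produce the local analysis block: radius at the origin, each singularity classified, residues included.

Branch term (2/19)*sqrt(1 - r/(1/10)): its argument vanishes at r = 1/10, a square-root branch point, modulus 1/10.
The radius of convergence is the smallest modulus among the singular points: 1/10.

Radius of convergence at 0: 1/10.
At 1/10: an algebraic (square-root) branch point.


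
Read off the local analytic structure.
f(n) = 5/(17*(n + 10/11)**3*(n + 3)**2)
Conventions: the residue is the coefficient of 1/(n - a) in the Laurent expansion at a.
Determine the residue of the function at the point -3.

The residue is -219615/4757297.

At the order-2 pole -3 set g(n) = (n - (-3))^2*f(n) = 5/(17*(n + 10/11)**3).
Order-2 pole: residue = g'(a); g'(-3) = -219615/4757297, so the residue is -219615/4757297.


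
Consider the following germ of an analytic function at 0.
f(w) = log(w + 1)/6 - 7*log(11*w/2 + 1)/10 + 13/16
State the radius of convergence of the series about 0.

Branch term (1/6)*log(1 - w/(-1)): its argument vanishes at w = -1, a logarithmic branch point, modulus 1.
Branch term (-7/10)*log(1 - w/(-2/11)): its argument vanishes at w = -2/11, a logarithmic branch point, modulus 2/11.
The radius of convergence is the smallest modulus among the singular points: 2/11.

The radius of convergence is 2/11.


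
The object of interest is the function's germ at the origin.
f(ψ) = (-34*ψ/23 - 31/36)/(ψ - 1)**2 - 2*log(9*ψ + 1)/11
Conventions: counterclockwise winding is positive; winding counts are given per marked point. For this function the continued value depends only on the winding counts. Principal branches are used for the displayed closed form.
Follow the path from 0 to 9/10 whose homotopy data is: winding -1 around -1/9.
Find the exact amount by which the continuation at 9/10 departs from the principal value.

The rational part is single-valued and drops out of the difference; each branch term changes only by its own monodromy.
(-2/11)*log(1 - ψ/(-1/9)): each positive loop around -1/9 adds 2*pi*i to the log, so winding -1 contributes (-2/11)*(-1)*2*pi*i = (4/11)*pi*i.
Summing the contributions at ψ = 9/10 gives (4/11)*pi*i.

Continued minus principal equals (4/11)*pi*i.


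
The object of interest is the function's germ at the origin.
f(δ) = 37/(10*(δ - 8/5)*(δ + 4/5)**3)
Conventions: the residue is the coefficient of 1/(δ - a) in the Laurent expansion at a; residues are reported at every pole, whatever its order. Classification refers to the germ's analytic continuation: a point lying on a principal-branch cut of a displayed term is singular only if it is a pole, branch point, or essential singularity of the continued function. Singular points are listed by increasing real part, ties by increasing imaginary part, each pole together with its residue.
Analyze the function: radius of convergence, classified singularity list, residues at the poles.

Denominator factor (δ + 4/5)^3: pole of order 3 at -4/5, modulus 4/5.
Denominator factor (δ - 8/5): pole of order 1 at 8/5, modulus 8/5.
The radius of convergence is the smallest modulus among the singular points: 4/5.
At the order-3 pole -4/5 set g(δ) = (δ - (-4/5))^3*f(δ) = 37/(10*(δ - 8/5)).
Order-3 pole: residue = g''(a)/2; g''(-4/5) = -925/1728, so the residue is -925/3456.
At the order-1 pole 8/5 set g(δ) = (δ - (8/5))*f(δ) = 37/(10*(δ + 4/5)**3).
Simple pole: residue = g(a) at a = 8/5, which is 925/3456.
List the singular points by increasing real part (a conjugate pair: the negative imaginary part first).

Radius of convergence at 0: 4/5.
At -4/5: a pole of order 3; residue -925/3456.
At 8/5: a pole of order 1; residue 925/3456.


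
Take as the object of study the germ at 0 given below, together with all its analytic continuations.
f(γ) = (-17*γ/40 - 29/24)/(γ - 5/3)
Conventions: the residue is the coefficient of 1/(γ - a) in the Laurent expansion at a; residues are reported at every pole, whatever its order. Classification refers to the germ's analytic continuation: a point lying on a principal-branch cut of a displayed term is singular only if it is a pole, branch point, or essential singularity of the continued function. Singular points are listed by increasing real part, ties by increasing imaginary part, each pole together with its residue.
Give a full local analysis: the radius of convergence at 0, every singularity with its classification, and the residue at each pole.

Denominator factor (γ - 5/3): pole of order 1 at 5/3, modulus 5/3.
The radius of convergence is the smallest modulus among the singular points: 5/3.
At the order-1 pole 5/3 set g(γ) = (γ - (5/3))*f(γ) = -17*γ/40 - 29/24.
Simple pole: residue = g(a) at a = 5/3, which is -23/12.

Radius of convergence at 0: 5/3.
At 5/3: a pole of order 1; residue -23/12.


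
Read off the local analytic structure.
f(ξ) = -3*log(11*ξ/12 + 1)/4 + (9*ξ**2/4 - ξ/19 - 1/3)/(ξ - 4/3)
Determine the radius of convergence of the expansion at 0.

The radius of convergence is 12/11.

Denominator factor (ξ - 4/3): pole of order 1 at 4/3, modulus 4/3.
Branch term (-3/4)*log(1 - ξ/(-12/11)): its argument vanishes at ξ = -12/11, a logarithmic branch point, modulus 12/11.
The radius of convergence is the smallest modulus among the singular points: 12/11.


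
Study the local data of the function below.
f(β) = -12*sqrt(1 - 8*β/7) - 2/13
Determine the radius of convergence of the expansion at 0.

Branch term (-12)*sqrt(1 - β/(7/8)): its argument vanishes at β = 7/8, a square-root branch point, modulus 7/8.
The radius of convergence is the smallest modulus among the singular points: 7/8.

The radius of convergence is 7/8.


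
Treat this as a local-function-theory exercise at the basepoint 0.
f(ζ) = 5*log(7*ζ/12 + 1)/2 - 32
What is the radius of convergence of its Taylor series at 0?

The radius of convergence is 12/7.

Branch term (5/2)*log(1 - ζ/(-12/7)): its argument vanishes at ζ = -12/7, a logarithmic branch point, modulus 12/7.
The radius of convergence is the smallest modulus among the singular points: 12/7.


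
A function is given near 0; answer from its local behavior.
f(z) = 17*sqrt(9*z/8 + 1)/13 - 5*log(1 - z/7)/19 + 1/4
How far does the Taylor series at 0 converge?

The radius of convergence is 8/9.

Branch term (17/13)*sqrt(1 - z/(-8/9)): its argument vanishes at z = -8/9, a square-root branch point, modulus 8/9.
Branch term (-5/19)*log(1 - z/(7)): its argument vanishes at z = 7, a logarithmic branch point, modulus 7.
The radius of convergence is the smallest modulus among the singular points: 8/9.


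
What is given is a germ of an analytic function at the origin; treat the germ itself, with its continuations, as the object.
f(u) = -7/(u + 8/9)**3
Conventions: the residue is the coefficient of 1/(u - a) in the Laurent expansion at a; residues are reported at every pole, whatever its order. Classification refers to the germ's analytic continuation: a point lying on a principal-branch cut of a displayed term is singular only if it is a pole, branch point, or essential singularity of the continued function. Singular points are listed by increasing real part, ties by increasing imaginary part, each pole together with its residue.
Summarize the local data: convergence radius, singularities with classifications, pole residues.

Radius of convergence at 0: 8/9.
At -8/9: a pole of order 3; residue 0.

Denominator factor (u + 8/9)^3: pole of order 3 at -8/9, modulus 8/9.
The radius of convergence is the smallest modulus among the singular points: 8/9.
At the order-3 pole -8/9 set g(u) = (u - (-8/9))^3*f(u) = -7.
Order-3 pole: residue = g''(a)/2; g''(-8/9) = 0, so the residue is 0.


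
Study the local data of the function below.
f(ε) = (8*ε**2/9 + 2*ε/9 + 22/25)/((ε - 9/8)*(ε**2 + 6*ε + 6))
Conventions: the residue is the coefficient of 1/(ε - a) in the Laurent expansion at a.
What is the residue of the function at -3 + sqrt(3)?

The factor ε**2 + 6*ε + 6 splits as (ε - a)(ε - a') with a = -3 + sqrt(3), a' = -3 - sqrt(3). At the order-1 pole a set g(ε) = (ε - a)*f(ε) = [(8*ε**2/9 + 2*ε/9 + 22/25)/(ε - 9/8)] / (ε - a').
Simple pole: residue = g(a) at a = -3 + sqrt(3), which is 24488/67275 - (70912/201825)*sqrt(3).

The residue is 24488/67275 - (70912/201825)*sqrt(3).


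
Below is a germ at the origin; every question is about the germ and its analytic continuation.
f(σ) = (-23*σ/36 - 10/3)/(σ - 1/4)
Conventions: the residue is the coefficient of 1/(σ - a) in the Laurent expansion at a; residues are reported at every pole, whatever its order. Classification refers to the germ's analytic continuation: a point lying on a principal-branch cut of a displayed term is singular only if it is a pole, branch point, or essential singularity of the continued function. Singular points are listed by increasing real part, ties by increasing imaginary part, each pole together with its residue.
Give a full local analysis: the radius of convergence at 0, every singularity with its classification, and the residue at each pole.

Denominator factor (σ - 1/4): pole of order 1 at 1/4, modulus 1/4.
The radius of convergence is the smallest modulus among the singular points: 1/4.
At the order-1 pole 1/4 set g(σ) = (σ - (1/4))*f(σ) = -23*σ/36 - 10/3.
Simple pole: residue = g(a) at a = 1/4, which is -503/144.

Radius of convergence at 0: 1/4.
At 1/4: a pole of order 1; residue -503/144.


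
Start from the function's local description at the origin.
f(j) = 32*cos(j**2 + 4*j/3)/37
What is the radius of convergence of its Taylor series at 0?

The factor cos(j**2 + 4*j/3) is entire and contributes no finite singular point.
The polynomial part has no poles.
No finite singular points: the Taylor series at 0 converges everywhere.

The radius of convergence is infinite.


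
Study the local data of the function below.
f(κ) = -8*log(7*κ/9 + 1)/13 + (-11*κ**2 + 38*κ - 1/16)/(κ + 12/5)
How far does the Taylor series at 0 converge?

The radius of convergence is 9/7.

Denominator factor (κ + 12/5): pole of order 1 at -12/5, modulus 12/5.
Branch term (-8/13)*log(1 - κ/(-9/7)): its argument vanishes at κ = -9/7, a logarithmic branch point, modulus 9/7.
The radius of convergence is the smallest modulus among the singular points: 9/7.


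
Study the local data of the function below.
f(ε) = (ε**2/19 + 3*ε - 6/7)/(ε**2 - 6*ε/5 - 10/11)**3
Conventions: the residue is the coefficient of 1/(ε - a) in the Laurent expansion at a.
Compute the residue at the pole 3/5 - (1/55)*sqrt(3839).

The residue is -(141750125/90458192272)*sqrt(3839).

The factor ε**2 - 6*ε/5 - 10/11 splits as (ε - a)(ε - a') with a = 3/5 - (1/55)*sqrt(3839), a' = 3/5 + (1/55)*sqrt(3839). At the order-3 pole a set g(ε) = (ε - a)^3*f(ε) = [ε**2/19 + 3*ε - 6/7] / (ε - a')^3.
Order-3 pole: residue = g''(a)/2; g''(3/5 - (1/55)*sqrt(3839)) = -(141750125/45229096136)*sqrt(3839), so the residue is -(141750125/90458192272)*sqrt(3839).


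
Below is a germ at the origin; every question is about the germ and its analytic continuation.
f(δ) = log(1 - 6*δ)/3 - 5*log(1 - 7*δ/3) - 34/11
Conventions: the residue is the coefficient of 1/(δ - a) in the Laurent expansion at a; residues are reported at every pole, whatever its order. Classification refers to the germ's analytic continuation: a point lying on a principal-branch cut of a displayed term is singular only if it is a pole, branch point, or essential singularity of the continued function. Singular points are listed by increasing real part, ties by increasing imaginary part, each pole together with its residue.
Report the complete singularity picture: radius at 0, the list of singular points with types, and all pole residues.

Branch term (1/3)*log(1 - δ/(1/6)): its argument vanishes at δ = 1/6, a logarithmic branch point, modulus 1/6.
Branch term (-5)*log(1 - δ/(3/7)): its argument vanishes at δ = 3/7, a logarithmic branch point, modulus 3/7.
The radius of convergence is the smallest modulus among the singular points: 1/6.
List the singular points by increasing real part (a conjugate pair: the negative imaginary part first).

Radius of convergence at 0: 1/6.
At 1/6: a logarithmic branch point.
At 3/7: a logarithmic branch point.


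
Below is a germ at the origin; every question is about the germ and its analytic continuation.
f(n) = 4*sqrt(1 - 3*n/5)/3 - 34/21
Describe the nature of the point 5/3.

The term (4/3)*sqrt(1 - n/(5/3)) has argument 1 - 5/3/(5/3) = 0 at 5/3: a square-root (algebraic, two-sheeted) branch point; the remaining terms are analytic or single-valued there.

The point is an algebraic (square-root) branch point.


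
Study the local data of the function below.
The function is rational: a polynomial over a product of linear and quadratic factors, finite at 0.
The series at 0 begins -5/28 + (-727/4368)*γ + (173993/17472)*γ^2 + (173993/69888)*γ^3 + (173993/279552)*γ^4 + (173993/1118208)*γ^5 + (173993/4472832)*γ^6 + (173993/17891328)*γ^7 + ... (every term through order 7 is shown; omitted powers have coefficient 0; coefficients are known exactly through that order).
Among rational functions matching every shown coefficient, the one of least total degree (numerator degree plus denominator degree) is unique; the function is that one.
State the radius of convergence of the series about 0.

The radius of convergence is 4.

No rational of total degree below 3 reproduces all 8 coefficients; solving the [2/1] Pade equations on them gives f(γ) = (-40*γ**2 + 19*γ/39 + 5/7)/(γ - 4), whose expansion matches every shown term.
Denominator factor (γ - 4): pole of order 1 at 4, modulus 4.
The radius of convergence is the smallest modulus among the singular points: 4.


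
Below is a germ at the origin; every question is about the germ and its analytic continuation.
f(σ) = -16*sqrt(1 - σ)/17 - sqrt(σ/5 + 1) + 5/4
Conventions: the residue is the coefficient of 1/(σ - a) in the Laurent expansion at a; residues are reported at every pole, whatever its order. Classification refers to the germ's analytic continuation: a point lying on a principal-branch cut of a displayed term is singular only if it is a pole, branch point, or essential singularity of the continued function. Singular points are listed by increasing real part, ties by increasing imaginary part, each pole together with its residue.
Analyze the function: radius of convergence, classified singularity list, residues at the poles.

Branch term (-16/17)*sqrt(1 - σ/(1)): its argument vanishes at σ = 1, a square-root branch point, modulus 1.
Branch term (-1)*sqrt(1 - σ/(-5)): its argument vanishes at σ = -5, a square-root branch point, modulus 5.
The radius of convergence is the smallest modulus among the singular points: 1.
List the singular points by increasing real part (a conjugate pair: the negative imaginary part first).

Radius of convergence at 0: 1.
At -5: an algebraic (square-root) branch point.
At 1: an algebraic (square-root) branch point.


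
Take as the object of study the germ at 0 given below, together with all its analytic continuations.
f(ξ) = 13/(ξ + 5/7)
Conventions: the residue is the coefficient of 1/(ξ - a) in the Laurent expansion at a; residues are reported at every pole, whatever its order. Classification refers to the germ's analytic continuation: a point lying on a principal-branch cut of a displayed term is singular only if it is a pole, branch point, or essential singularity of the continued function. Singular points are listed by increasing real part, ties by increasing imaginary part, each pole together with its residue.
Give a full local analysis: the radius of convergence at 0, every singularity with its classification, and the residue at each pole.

Radius of convergence at 0: 5/7.
At -5/7: a pole of order 1; residue 13.

Denominator factor (ξ + 5/7): pole of order 1 at -5/7, modulus 5/7.
The radius of convergence is the smallest modulus among the singular points: 5/7.
At the order-1 pole -5/7 set g(ξ) = (ξ - (-5/7))*f(ξ) = 13.
Simple pole: residue = g(a) at a = -5/7, which is 13.


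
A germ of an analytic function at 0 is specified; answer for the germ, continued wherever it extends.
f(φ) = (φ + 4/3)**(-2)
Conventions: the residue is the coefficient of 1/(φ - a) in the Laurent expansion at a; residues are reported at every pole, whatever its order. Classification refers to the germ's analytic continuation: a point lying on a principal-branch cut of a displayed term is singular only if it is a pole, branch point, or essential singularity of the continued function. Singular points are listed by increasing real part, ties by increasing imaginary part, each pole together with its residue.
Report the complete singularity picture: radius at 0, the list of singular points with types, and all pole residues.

Denominator factor (φ + 4/3)^2: pole of order 2 at -4/3, modulus 4/3.
The radius of convergence is the smallest modulus among the singular points: 4/3.
At the order-2 pole -4/3 set g(φ) = (φ - (-4/3))^2*f(φ) = 1.
Order-2 pole: residue = g'(a); g'(-4/3) = 0, so the residue is 0.

Radius of convergence at 0: 4/3.
At -4/3: a pole of order 2; residue 0.


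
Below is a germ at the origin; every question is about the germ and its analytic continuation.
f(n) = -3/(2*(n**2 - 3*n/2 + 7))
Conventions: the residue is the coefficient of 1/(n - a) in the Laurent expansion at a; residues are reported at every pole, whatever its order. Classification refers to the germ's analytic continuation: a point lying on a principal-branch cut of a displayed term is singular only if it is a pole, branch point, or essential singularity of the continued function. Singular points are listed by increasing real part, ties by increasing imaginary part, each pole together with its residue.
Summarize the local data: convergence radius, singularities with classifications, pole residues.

Denominator factor (n**2 - 3*n/2 + 7): discriminant -103/4, complex-conjugate roots (3/4) + ((1/4)*sqrt(103))*i and (3/4) - ((1/4)*sqrt(103))*i; poles of order 1, moduli sqrt(7) and sqrt(7).
The radius of convergence is the smallest modulus among the singular points: sqrt(7).
The factor n**2 - 3*n/2 + 7 splits as (n - a)(n - a') with a = (3/4) - ((1/4)*sqrt(103))*i, a' = (3/4) + ((1/4)*sqrt(103))*i. At the order-1 pole a set g(n) = (n - a)*f(n) = [-3/2] / (n - a').
Simple pole: residue = g(a) at a = (3/4) - ((1/4)*sqrt(103))*i, which is -((3/103)*sqrt(103))*i.
The factor n**2 - 3*n/2 + 7 splits as (n - a)(n - a') with a = (3/4) + ((1/4)*sqrt(103))*i, a' = (3/4) - ((1/4)*sqrt(103))*i. At the order-1 pole a set g(n) = (n - a)*f(n) = [-3/2] / (n - a').
Simple pole: residue = g(a) at a = (3/4) + ((1/4)*sqrt(103))*i, which is ((3/103)*sqrt(103))*i.
List the singular points by increasing real part (a conjugate pair: the negative imaginary part first).

Radius of convergence at 0: sqrt(7).
At (3/4) - ((1/4)*sqrt(103))*i: a pole of order 1; residue -((3/103)*sqrt(103))*i.
At (3/4) + ((1/4)*sqrt(103))*i: a pole of order 1; residue ((3/103)*sqrt(103))*i.
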